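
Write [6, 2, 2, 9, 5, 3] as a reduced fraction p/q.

4912/767

Using pₖ = aₖpₖ₋₁ + pₖ₋₂ and qₖ = aₖqₖ₋₁ + qₖ₋₂:
  k=0: a=6, p=6, q=1
  k=1: a=2, p=13, q=2
  k=2: a=2, p=32, q=5
  k=3: a=9, p=301, q=47
  k=4: a=5, p=1537, q=240
  k=5: a=3, p=4912, q=767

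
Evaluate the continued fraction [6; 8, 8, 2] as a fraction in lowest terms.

845/138

Fold from the inside: start with 2/1.
  8 + 1/2 = 17/2
  8 + 2/17 = 138/17
  6 + 17/138 = 845/138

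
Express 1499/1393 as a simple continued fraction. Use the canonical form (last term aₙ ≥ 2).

[1; 13, 7, 15]

1499 = 1*1393 + 106
1393 = 13*106 + 15
106 = 7*15 + 1
15 = 15*1 + 0  (stop)
So 1499/1393 = [1; 13, 7, 15].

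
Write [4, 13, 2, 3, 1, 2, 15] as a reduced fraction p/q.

21028/5161

Using pₖ = aₖpₖ₋₁ + pₖ₋₂ and qₖ = aₖqₖ₋₁ + qₖ₋₂:
  k=0: a=4, p=4, q=1
  k=1: a=13, p=53, q=13
  k=2: a=2, p=110, q=27
  k=3: a=3, p=383, q=94
  k=4: a=1, p=493, q=121
  k=5: a=2, p=1369, q=336
  k=6: a=15, p=21028, q=5161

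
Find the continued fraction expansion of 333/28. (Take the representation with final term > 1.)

333 = 11*28 + 25
28 = 1*25 + 3
25 = 8*3 + 1
3 = 3*1 + 0  (stop)
So 333/28 = [11; 1, 8, 3].

[11; 1, 8, 3]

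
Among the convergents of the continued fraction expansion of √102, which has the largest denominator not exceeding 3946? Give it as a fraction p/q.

20401/2020

√102 = [10; 10, 20, …] (period length 2).
Convergents:
  p_0/q_0 = 10/1
  p_1/q_1 = 101/10
  p_2/q_2 = 2030/201
  p_3/q_3 = 20401/2020
  p_4/q_4 = 410050/40601
q_3 = 2020 ≤ 3946 < 40601 = q_4, so the answer is 20401/2020.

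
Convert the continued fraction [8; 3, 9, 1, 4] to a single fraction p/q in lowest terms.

Fold from the inside: start with 4/1.
  1 + 1/4 = 5/4
  9 + 4/5 = 49/5
  3 + 5/49 = 152/49
  8 + 49/152 = 1265/152

1265/152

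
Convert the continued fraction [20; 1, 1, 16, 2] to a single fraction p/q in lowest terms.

Fold from the inside: start with 2/1.
  16 + 1/2 = 33/2
  1 + 2/33 = 35/33
  1 + 33/35 = 68/35
  20 + 35/68 = 1395/68

1395/68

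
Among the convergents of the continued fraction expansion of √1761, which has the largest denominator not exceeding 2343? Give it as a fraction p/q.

97483/2323

√1761 = [41; 1, 26, 1, 82, …] (period length 4).
Convergents:
  p_0/q_0 = 41/1
  p_1/q_1 = 42/1
  p_2/q_2 = 1133/27
  p_3/q_3 = 1175/28
  p_4/q_4 = 97483/2323
  p_5/q_5 = 98658/2351
q_4 = 2323 ≤ 2343 < 2351 = q_5, so the answer is 97483/2323.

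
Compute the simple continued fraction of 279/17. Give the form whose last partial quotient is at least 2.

[16; 2, 2, 3]

279 = 16·17 + 7
17 = 2·7 + 3
7 = 2·3 + 1
3 = 3·1 + 0  (stop)
So 279/17 = [16; 2, 2, 3].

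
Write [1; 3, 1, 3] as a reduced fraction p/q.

Fold from the inside: start with 3/1.
  1 + 1/3 = 4/3
  3 + 3/4 = 15/4
  1 + 4/15 = 19/15

19/15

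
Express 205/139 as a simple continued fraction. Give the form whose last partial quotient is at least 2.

205 = 1*139 + 66
139 = 2*66 + 7
66 = 9*7 + 3
7 = 2*3 + 1
3 = 3*1 + 0  (stop)
So 205/139 = [1; 2, 9, 2, 3].

[1; 2, 9, 2, 3]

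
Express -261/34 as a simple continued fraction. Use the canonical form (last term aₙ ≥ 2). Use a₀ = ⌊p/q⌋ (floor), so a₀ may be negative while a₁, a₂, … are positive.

-261 = -8×34 + 11
34 = 3×11 + 1
11 = 11×1 + 0  (stop)
So -261/34 = [-8; 3, 11].

[-8; 3, 11]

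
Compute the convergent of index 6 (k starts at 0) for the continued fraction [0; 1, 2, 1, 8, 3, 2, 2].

188/253

Using pₖ = aₖpₖ₋₁ + pₖ₋₂, qₖ = aₖqₖ₋₁ + qₖ₋₂ (with p₋₁=1, p₋₂=0, q₋₁=0, q₋₂=1):
  k=0: a=0, p=0, q=1
  k=1: a=1, p=1, q=1
  k=2: a=2, p=2, q=3
  k=3: a=1, p=3, q=4
  k=4: a=8, p=26, q=35
  k=5: a=3, p=81, q=109
  k=6: a=2, p=188, q=253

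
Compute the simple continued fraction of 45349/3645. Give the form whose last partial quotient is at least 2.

[12; 2, 3, 1, 3, 3, 5, 6]

45349 = 12×3645 + 1609
3645 = 2×1609 + 427
1609 = 3×427 + 328
427 = 1×328 + 99
328 = 3×99 + 31
99 = 3×31 + 6
31 = 5×6 + 1
6 = 6×1 + 0  (stop)
So 45349/3645 = [12; 2, 3, 1, 3, 3, 5, 6].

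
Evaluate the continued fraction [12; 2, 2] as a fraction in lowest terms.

Fold from the inside: start with 2/1.
  2 + 1/2 = 5/2
  12 + 2/5 = 62/5

62/5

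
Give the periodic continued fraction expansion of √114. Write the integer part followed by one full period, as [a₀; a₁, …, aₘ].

a₀ = ⌊√114⌋ = 10.
With m₀=0, d₀=1 and mₖ₊₁ = dₖaₖ − mₖ, dₖ₊₁ = (n − mₖ₊₁²)/dₖ, aₖ₊₁ = ⌊(a₀+mₖ₊₁)/dₖ₊₁⌋:
  k=1: m=10, d=14, a=1
  k=2: m=4, d=7, a=2
  k=3: m=10, d=2, a=10
  k=4: m=10, d=7, a=2
  k=5: m=4, d=14, a=1
  k=6: m=10, d=1, a=20
d=1 and a=2a₀=20 at k=6, so the next step gives (m, d) = (10, 14) again — its k=1 value — and the period has length 6.

[10; 1, 2, 10, 2, 1, 20]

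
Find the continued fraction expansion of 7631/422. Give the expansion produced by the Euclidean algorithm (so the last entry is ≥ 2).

7631 = 18*422 + 35
422 = 12*35 + 2
35 = 17*2 + 1
2 = 2*1 + 0  (stop)
So 7631/422 = [18; 12, 17, 2].

[18; 12, 17, 2]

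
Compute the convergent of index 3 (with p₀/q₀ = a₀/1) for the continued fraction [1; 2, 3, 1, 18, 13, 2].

13/9

Using pₖ = aₖpₖ₋₁ + pₖ₋₂, qₖ = aₖqₖ₋₁ + qₖ₋₂ (with p₋₁=1, p₋₂=0, q₋₁=0, q₋₂=1):
  k=0: a=1, p=1, q=1
  k=1: a=2, p=3, q=2
  k=2: a=3, p=10, q=7
  k=3: a=1, p=13, q=9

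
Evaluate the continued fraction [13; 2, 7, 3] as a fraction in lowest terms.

Fold from the inside: start with 3/1.
  7 + 1/3 = 22/3
  2 + 3/22 = 47/22
  13 + 22/47 = 633/47

633/47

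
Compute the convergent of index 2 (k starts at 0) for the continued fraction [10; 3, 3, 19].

Using pₖ = aₖpₖ₋₁ + pₖ₋₂, qₖ = aₖqₖ₋₁ + qₖ₋₂ (with p₋₁=1, p₋₂=0, q₋₁=0, q₋₂=1):
  k=0: a=10, p=10, q=1
  k=1: a=3, p=31, q=3
  k=2: a=3, p=103, q=10

103/10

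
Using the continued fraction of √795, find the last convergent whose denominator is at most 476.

√795 = [28; 5, 9, 5, 56, …] (period length 4).
Convergents:
  p_0/q_0 = 28/1
  p_1/q_1 = 141/5
  p_2/q_2 = 1297/46
  p_3/q_3 = 6626/235
  p_4/q_4 = 372353/13206
q_3 = 235 ≤ 476 < 13206 = q_4, so the answer is 6626/235.

6626/235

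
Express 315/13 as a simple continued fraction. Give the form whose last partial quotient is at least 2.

315 = 24*13 + 3
13 = 4*3 + 1
3 = 3*1 + 0  (stop)
So 315/13 = [24; 4, 3].

[24; 4, 3]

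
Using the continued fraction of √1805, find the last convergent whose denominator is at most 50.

√1805 = [42; 2, 16, 2, 84, …] (period length 4).
Convergents:
  p_0/q_0 = 42/1
  p_1/q_1 = 85/2
  p_2/q_2 = 1402/33
  p_3/q_3 = 2889/68
q_2 = 33 ≤ 50 < 68 = q_3, so the answer is 1402/33.

1402/33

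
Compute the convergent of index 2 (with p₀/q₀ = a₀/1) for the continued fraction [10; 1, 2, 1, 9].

Using pₖ = aₖpₖ₋₁ + pₖ₋₂, qₖ = aₖqₖ₋₁ + qₖ₋₂ (with p₋₁=1, p₋₂=0, q₋₁=0, q₋₂=1):
  k=0: a=10, p=10, q=1
  k=1: a=1, p=11, q=1
  k=2: a=2, p=32, q=3

32/3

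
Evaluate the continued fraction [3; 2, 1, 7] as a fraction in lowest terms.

Using pₖ = aₖpₖ₋₁ + pₖ₋₂ and qₖ = aₖqₖ₋₁ + qₖ₋₂:
  k=0: a=3, p=3, q=1
  k=1: a=2, p=7, q=2
  k=2: a=1, p=10, q=3
  k=3: a=7, p=77, q=23

77/23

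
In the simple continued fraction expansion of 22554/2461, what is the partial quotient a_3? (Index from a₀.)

22554 = 9·2461 + 405   →  a_0 = 9
2461 = 6·405 + 31   →  a_1 = 6
405 = 13·31 + 2   →  a_2 = 13
31 = 15·2 + 1   →  a_3 = 15

15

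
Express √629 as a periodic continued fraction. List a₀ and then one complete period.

[25; 12, 1, 1, 12, 50]

a₀ = ⌊√629⌋ = 25.
With m₀=0, d₀=1 and mₖ₊₁ = dₖaₖ − mₖ, dₖ₊₁ = (n − mₖ₊₁²)/dₖ, aₖ₊₁ = ⌊(a₀+mₖ₊₁)/dₖ₊₁⌋:
  k=1: m=25, d=4, a=12
  k=2: m=23, d=25, a=1
  k=3: m=2, d=25, a=1
  k=4: m=23, d=4, a=12
  k=5: m=25, d=1, a=50
d=1 and a=2a₀=50 at k=5, so the next step gives (m, d) = (25, 4) again — its k=1 value — and the period has length 5.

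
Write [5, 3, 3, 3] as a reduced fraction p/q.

Fold from the inside: start with 3/1.
  3 + 1/3 = 10/3
  3 + 3/10 = 33/10
  5 + 10/33 = 175/33

175/33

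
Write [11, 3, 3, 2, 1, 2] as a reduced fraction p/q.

1006/89

Using pₖ = aₖpₖ₋₁ + pₖ₋₂ and qₖ = aₖqₖ₋₁ + qₖ₋₂:
  k=0: a=11, p=11, q=1
  k=1: a=3, p=34, q=3
  k=2: a=3, p=113, q=10
  k=3: a=2, p=260, q=23
  k=4: a=1, p=373, q=33
  k=5: a=2, p=1006, q=89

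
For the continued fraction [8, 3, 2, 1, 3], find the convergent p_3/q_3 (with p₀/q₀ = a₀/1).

83/10

Using pₖ = aₖpₖ₋₁ + pₖ₋₂, qₖ = aₖqₖ₋₁ + qₖ₋₂ (with p₋₁=1, p₋₂=0, q₋₁=0, q₋₂=1):
  k=0: a=8, p=8, q=1
  k=1: a=3, p=25, q=3
  k=2: a=2, p=58, q=7
  k=3: a=1, p=83, q=10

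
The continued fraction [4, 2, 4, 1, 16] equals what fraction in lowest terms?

824/185

Fold from the inside: start with 16/1.
  1 + 1/16 = 17/16
  4 + 16/17 = 84/17
  2 + 17/84 = 185/84
  4 + 84/185 = 824/185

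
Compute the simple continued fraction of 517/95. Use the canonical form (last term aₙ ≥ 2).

517 = 5·95 + 42
95 = 2·42 + 11
42 = 3·11 + 9
11 = 1·9 + 2
9 = 4·2 + 1
2 = 2·1 + 0  (stop)
So 517/95 = [5; 2, 3, 1, 4, 2].

[5; 2, 3, 1, 4, 2]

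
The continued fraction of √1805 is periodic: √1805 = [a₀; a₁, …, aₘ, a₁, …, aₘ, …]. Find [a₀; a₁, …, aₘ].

[42; 2, 16, 2, 84]

a₀ = ⌊√1805⌋ = 42.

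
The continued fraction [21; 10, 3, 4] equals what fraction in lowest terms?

Fold from the inside: start with 4/1.
  3 + 1/4 = 13/4
  10 + 4/13 = 134/13
  21 + 13/134 = 2827/134

2827/134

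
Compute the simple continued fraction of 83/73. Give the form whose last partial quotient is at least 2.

[1; 7, 3, 3]

83 = 1*73 + 10
73 = 7*10 + 3
10 = 3*3 + 1
3 = 3*1 + 0  (stop)
So 83/73 = [1; 7, 3, 3].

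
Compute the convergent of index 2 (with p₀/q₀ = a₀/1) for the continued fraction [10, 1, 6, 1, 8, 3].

Using pₖ = aₖpₖ₋₁ + pₖ₋₂, qₖ = aₖqₖ₋₁ + qₖ₋₂ (with p₋₁=1, p₋₂=0, q₋₁=0, q₋₂=1):
  k=0: a=10, p=10, q=1
  k=1: a=1, p=11, q=1
  k=2: a=6, p=76, q=7

76/7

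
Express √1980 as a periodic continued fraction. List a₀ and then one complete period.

[44; 2, 88]

a₀ = ⌊√1980⌋ = 44.
With m₀=0, d₀=1 and mₖ₊₁ = dₖaₖ − mₖ, dₖ₊₁ = (n − mₖ₊₁²)/dₖ, aₖ₊₁ = ⌊(a₀+mₖ₊₁)/dₖ₊₁⌋:
  k=1: m=44, d=44, a=2
  k=2: m=44, d=1, a=88
d=1 and a=2a₀=88 at k=2, so the next step gives (m, d) = (44, 44) again — its k=1 value — and the period has length 2.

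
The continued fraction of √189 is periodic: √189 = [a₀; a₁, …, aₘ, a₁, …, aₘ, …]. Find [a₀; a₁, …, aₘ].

[13; 1, 2, 1, 26]

a₀ = ⌊√189⌋ = 13.
With m₀=0, d₀=1 and mₖ₊₁ = dₖaₖ − mₖ, dₖ₊₁ = (n − mₖ₊₁²)/dₖ, aₖ₊₁ = ⌊(a₀+mₖ₊₁)/dₖ₊₁⌋:
  k=1: m=13, d=20, a=1
  k=2: m=7, d=7, a=2
  k=3: m=7, d=20, a=1
  k=4: m=13, d=1, a=26
d=1 and a=2a₀=26 at k=4, so the next step gives (m, d) = (13, 20) again — its k=1 value — and the period has length 4.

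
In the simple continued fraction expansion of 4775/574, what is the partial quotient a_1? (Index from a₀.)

3

4775 = 8·574 + 183   →  a_0 = 8
574 = 3·183 + 25   →  a_1 = 3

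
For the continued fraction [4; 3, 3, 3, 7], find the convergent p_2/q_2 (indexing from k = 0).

43/10

Using pₖ = aₖpₖ₋₁ + pₖ₋₂, qₖ = aₖqₖ₋₁ + qₖ₋₂ (with p₋₁=1, p₋₂=0, q₋₁=0, q₋₂=1):
  k=0: a=4, p=4, q=1
  k=1: a=3, p=13, q=3
  k=2: a=3, p=43, q=10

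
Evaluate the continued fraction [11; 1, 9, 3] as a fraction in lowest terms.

Using pₖ = aₖpₖ₋₁ + pₖ₋₂ and qₖ = aₖqₖ₋₁ + qₖ₋₂:
  k=0: a=11, p=11, q=1
  k=1: a=1, p=12, q=1
  k=2: a=9, p=119, q=10
  k=3: a=3, p=369, q=31

369/31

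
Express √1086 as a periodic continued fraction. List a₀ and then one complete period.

[32; 1, 20, 1, 64]

a₀ = ⌊√1086⌋ = 32.
With m₀=0, d₀=1 and mₖ₊₁ = dₖaₖ − mₖ, dₖ₊₁ = (n − mₖ₊₁²)/dₖ, aₖ₊₁ = ⌊(a₀+mₖ₊₁)/dₖ₊₁⌋:
  k=1: m=32, d=62, a=1
  k=2: m=30, d=3, a=20
  k=3: m=30, d=62, a=1
  k=4: m=32, d=1, a=64
d=1 and a=2a₀=64 at k=4, so the next step gives (m, d) = (32, 62) again — its k=1 value — and the period has length 4.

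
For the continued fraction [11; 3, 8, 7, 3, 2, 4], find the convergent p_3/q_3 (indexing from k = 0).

2015/178

Using pₖ = aₖpₖ₋₁ + pₖ₋₂, qₖ = aₖqₖ₋₁ + qₖ₋₂ (with p₋₁=1, p₋₂=0, q₋₁=0, q₋₂=1):
  k=0: a=11, p=11, q=1
  k=1: a=3, p=34, q=3
  k=2: a=8, p=283, q=25
  k=3: a=7, p=2015, q=178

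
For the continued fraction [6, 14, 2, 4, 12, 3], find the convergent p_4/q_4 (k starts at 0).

Using pₖ = aₖpₖ₋₁ + pₖ₋₂, qₖ = aₖqₖ₋₁ + qₖ₋₂ (with p₋₁=1, p₋₂=0, q₋₁=0, q₋₂=1):
  k=0: a=6, p=6, q=1
  k=1: a=14, p=85, q=14
  k=2: a=2, p=176, q=29
  k=3: a=4, p=789, q=130
  k=4: a=12, p=9644, q=1589

9644/1589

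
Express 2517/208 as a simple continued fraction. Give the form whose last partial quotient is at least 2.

2517 = 12*208 + 21
208 = 9*21 + 19
21 = 1*19 + 2
19 = 9*2 + 1
2 = 2*1 + 0  (stop)
So 2517/208 = [12; 9, 1, 9, 2].

[12; 9, 1, 9, 2]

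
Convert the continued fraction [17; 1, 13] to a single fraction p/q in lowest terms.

251/14

Fold from the inside: start with 13/1.
  1 + 1/13 = 14/13
  17 + 13/14 = 251/14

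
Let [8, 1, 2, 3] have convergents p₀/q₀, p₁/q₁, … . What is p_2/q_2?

26/3

Using pₖ = aₖpₖ₋₁ + pₖ₋₂, qₖ = aₖqₖ₋₁ + qₖ₋₂ (with p₋₁=1, p₋₂=0, q₋₁=0, q₋₂=1):
  k=0: a=8, p=8, q=1
  k=1: a=1, p=9, q=1
  k=2: a=2, p=26, q=3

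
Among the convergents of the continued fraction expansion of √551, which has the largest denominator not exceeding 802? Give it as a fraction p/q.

8380/357

√551 = [23; 2, 8, 1, 8, 2, 46, …] (period length 6).
Convergents:
  p_0/q_0 = 23/1
  p_1/q_1 = 47/2
  p_2/q_2 = 399/17
  p_3/q_3 = 446/19
  p_4/q_4 = 3967/169
  p_5/q_5 = 8380/357
  p_6/q_6 = 389447/16591
q_5 = 357 ≤ 802 < 16591 = q_6, so the answer is 8380/357.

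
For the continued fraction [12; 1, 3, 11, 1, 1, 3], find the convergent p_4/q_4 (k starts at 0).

Using pₖ = aₖpₖ₋₁ + pₖ₋₂, qₖ = aₖqₖ₋₁ + qₖ₋₂ (with p₋₁=1, p₋₂=0, q₋₁=0, q₋₂=1):
  k=0: a=12, p=12, q=1
  k=1: a=1, p=13, q=1
  k=2: a=3, p=51, q=4
  k=3: a=11, p=574, q=45
  k=4: a=1, p=625, q=49

625/49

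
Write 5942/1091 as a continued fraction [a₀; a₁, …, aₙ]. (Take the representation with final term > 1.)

5942 = 5×1091 + 487
1091 = 2×487 + 117
487 = 4×117 + 19
117 = 6×19 + 3
19 = 6×3 + 1
3 = 3×1 + 0  (stop)
So 5942/1091 = [5; 2, 4, 6, 6, 3].

[5; 2, 4, 6, 6, 3]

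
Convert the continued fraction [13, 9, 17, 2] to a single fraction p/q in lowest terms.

4156/317

Using pₖ = aₖpₖ₋₁ + pₖ₋₂ and qₖ = aₖqₖ₋₁ + qₖ₋₂:
  k=0: a=13, p=13, q=1
  k=1: a=9, p=118, q=9
  k=2: a=17, p=2019, q=154
  k=3: a=2, p=4156, q=317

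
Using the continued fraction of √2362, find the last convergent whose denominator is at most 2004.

√2362 = [48; 1, 1, 1, 1, 96, …] (period length 5).
Convergents:
  p_0/q_0 = 48/1
  p_1/q_1 = 49/1
  p_2/q_2 = 97/2
  p_3/q_3 = 146/3
  p_4/q_4 = 243/5
  p_5/q_5 = 23474/483
  p_6/q_6 = 23717/488
  p_7/q_7 = 47191/971
  p_8/q_8 = 70908/1459
  p_9/q_9 = 118099/2430
q_8 = 1459 ≤ 2004 < 2430 = q_9, so the answer is 70908/1459.

70908/1459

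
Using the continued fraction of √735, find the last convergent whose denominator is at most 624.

13203/487

√735 = [27; 9, 54, …] (period length 2).
Convergents:
  p_0/q_0 = 27/1
  p_1/q_1 = 244/9
  p_2/q_2 = 13203/487
  p_3/q_3 = 119071/4392
q_2 = 487 ≤ 624 < 4392 = q_3, so the answer is 13203/487.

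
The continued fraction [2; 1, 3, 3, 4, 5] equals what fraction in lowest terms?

811/293

Fold from the inside: start with 5/1.
  4 + 1/5 = 21/5
  3 + 5/21 = 68/21
  3 + 21/68 = 225/68
  1 + 68/225 = 293/225
  2 + 225/293 = 811/293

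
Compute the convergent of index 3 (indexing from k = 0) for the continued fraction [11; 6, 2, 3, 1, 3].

Using pₖ = aₖpₖ₋₁ + pₖ₋₂, qₖ = aₖqₖ₋₁ + qₖ₋₂ (with p₋₁=1, p₋₂=0, q₋₁=0, q₋₂=1):
  k=0: a=11, p=11, q=1
  k=1: a=6, p=67, q=6
  k=2: a=2, p=145, q=13
  k=3: a=3, p=502, q=45

502/45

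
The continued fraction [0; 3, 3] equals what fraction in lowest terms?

Using pₖ = aₖpₖ₋₁ + pₖ₋₂ and qₖ = aₖqₖ₋₁ + qₖ₋₂:
  k=0: a=0, p=0, q=1
  k=1: a=3, p=1, q=3
  k=2: a=3, p=3, q=10

3/10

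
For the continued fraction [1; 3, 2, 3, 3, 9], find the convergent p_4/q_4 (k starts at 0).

102/79

Using pₖ = aₖpₖ₋₁ + pₖ₋₂, qₖ = aₖqₖ₋₁ + qₖ₋₂ (with p₋₁=1, p₋₂=0, q₋₁=0, q₋₂=1):
  k=0: a=1, p=1, q=1
  k=1: a=3, p=4, q=3
  k=2: a=2, p=9, q=7
  k=3: a=3, p=31, q=24
  k=4: a=3, p=102, q=79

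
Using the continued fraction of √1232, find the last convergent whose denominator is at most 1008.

24605/701

√1232 = [35; 10, 70, …] (period length 2).
Convergents:
  p_0/q_0 = 35/1
  p_1/q_1 = 351/10
  p_2/q_2 = 24605/701
  p_3/q_3 = 246401/7020
q_2 = 701 ≤ 1008 < 7020 = q_3, so the answer is 24605/701.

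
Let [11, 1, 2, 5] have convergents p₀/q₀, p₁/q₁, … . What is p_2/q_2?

35/3

Using pₖ = aₖpₖ₋₁ + pₖ₋₂, qₖ = aₖqₖ₋₁ + qₖ₋₂ (with p₋₁=1, p₋₂=0, q₋₁=0, q₋₂=1):
  k=0: a=11, p=11, q=1
  k=1: a=1, p=12, q=1
  k=2: a=2, p=35, q=3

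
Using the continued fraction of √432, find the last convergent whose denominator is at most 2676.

√432 = [20; 1, 3, 1, 1, 1, 3, 1, 40, …] (period length 8).
Convergents:
  p_0/q_0 = 20/1
  p_1/q_1 = 21/1
  p_2/q_2 = 83/4
  p_3/q_3 = 104/5
  p_4/q_4 = 187/9
  p_5/q_5 = 291/14
  p_6/q_6 = 1060/51
  p_7/q_7 = 1351/65
  p_8/q_8 = 55100/2651
  p_9/q_9 = 56451/2716
q_8 = 2651 ≤ 2676 < 2716 = q_9, so the answer is 55100/2651.

55100/2651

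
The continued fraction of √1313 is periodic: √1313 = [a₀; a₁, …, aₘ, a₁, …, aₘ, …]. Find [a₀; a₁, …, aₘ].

[36; 4, 4, 72]

a₀ = ⌊√1313⌋ = 36.
With m₀=0, d₀=1 and mₖ₊₁ = dₖaₖ − mₖ, dₖ₊₁ = (n − mₖ₊₁²)/dₖ, aₖ₊₁ = ⌊(a₀+mₖ₊₁)/dₖ₊₁⌋:
  k=1: m=36, d=17, a=4
  k=2: m=32, d=17, a=4
  k=3: m=36, d=1, a=72
d=1 and a=2a₀=72 at k=3, so the next step gives (m, d) = (36, 17) again — its k=1 value — and the period has length 3.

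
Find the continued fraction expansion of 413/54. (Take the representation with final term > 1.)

413 = 7×54 + 35
54 = 1×35 + 19
35 = 1×19 + 16
19 = 1×16 + 3
16 = 5×3 + 1
3 = 3×1 + 0  (stop)
So 413/54 = [7; 1, 1, 1, 5, 3].

[7; 1, 1, 1, 5, 3]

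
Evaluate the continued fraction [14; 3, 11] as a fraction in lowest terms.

487/34

Using pₖ = aₖpₖ₋₁ + pₖ₋₂ and qₖ = aₖqₖ₋₁ + qₖ₋₂:
  k=0: a=14, p=14, q=1
  k=1: a=3, p=43, q=3
  k=2: a=11, p=487, q=34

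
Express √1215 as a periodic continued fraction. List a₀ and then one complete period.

a₀ = ⌊√1215⌋ = 34.

[34; 1, 5, 1, 68]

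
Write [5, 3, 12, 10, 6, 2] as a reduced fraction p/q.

26212/4923

Using pₖ = aₖpₖ₋₁ + pₖ₋₂ and qₖ = aₖqₖ₋₁ + qₖ₋₂:
  k=0: a=5, p=5, q=1
  k=1: a=3, p=16, q=3
  k=2: a=12, p=197, q=37
  k=3: a=10, p=1986, q=373
  k=4: a=6, p=12113, q=2275
  k=5: a=2, p=26212, q=4923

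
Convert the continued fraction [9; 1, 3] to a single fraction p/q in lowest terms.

Using pₖ = aₖpₖ₋₁ + pₖ₋₂ and qₖ = aₖqₖ₋₁ + qₖ₋₂:
  k=0: a=9, p=9, q=1
  k=1: a=1, p=10, q=1
  k=2: a=3, p=39, q=4

39/4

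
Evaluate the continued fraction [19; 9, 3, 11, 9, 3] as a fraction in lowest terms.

171201/8960

Fold from the inside: start with 3/1.
  9 + 1/3 = 28/3
  11 + 3/28 = 311/28
  3 + 28/311 = 961/311
  9 + 311/961 = 8960/961
  19 + 961/8960 = 171201/8960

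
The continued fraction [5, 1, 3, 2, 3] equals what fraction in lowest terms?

179/31

Fold from the inside: start with 3/1.
  2 + 1/3 = 7/3
  3 + 3/7 = 24/7
  1 + 7/24 = 31/24
  5 + 24/31 = 179/31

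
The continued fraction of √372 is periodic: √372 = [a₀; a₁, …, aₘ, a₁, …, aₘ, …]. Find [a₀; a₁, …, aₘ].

[19; 3, 2, 12, 2, 3, 38]

a₀ = ⌊√372⌋ = 19.
With m₀=0, d₀=1 and mₖ₊₁ = dₖaₖ − mₖ, dₖ₊₁ = (n − mₖ₊₁²)/dₖ, aₖ₊₁ = ⌊(a₀+mₖ₊₁)/dₖ₊₁⌋:
  k=1: m=19, d=11, a=3
  k=2: m=14, d=16, a=2
  k=3: m=18, d=3, a=12
  k=4: m=18, d=16, a=2
  k=5: m=14, d=11, a=3
  k=6: m=19, d=1, a=38
d=1 and a=2a₀=38 at k=6, so the next step gives (m, d) = (19, 11) again — its k=1 value — and the period has length 6.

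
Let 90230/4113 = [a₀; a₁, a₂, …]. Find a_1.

90230 = 21·4113 + 3857   →  a_0 = 21
4113 = 1·3857 + 256   →  a_1 = 1

1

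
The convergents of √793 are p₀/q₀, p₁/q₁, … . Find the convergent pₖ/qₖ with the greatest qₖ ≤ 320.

4393/156

√793 = [28; 6, 4, 6, 56, …] (period length 4).
Convergents:
  p_0/q_0 = 28/1
  p_1/q_1 = 169/6
  p_2/q_2 = 704/25
  p_3/q_3 = 4393/156
  p_4/q_4 = 246712/8761
q_3 = 156 ≤ 320 < 8761 = q_4, so the answer is 4393/156.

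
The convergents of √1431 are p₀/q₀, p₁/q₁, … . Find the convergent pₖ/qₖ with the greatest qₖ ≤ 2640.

99073/2619

√1431 = [37; 1, 4, 1, 4, 1, 74, …] (period length 6).
Convergents:
  p_0/q_0 = 37/1
  p_1/q_1 = 38/1
  p_2/q_2 = 189/5
  p_3/q_3 = 227/6
  p_4/q_4 = 1097/29
  p_5/q_5 = 1324/35
  p_6/q_6 = 99073/2619
  p_7/q_7 = 100397/2654
q_6 = 2619 ≤ 2640 < 2654 = q_7, so the answer is 99073/2619.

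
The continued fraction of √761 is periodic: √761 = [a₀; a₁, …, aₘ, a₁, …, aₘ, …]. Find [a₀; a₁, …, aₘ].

[27; 1, 1, 2, 2, 1, 1, 54]

a₀ = ⌊√761⌋ = 27.
With m₀=0, d₀=1 and mₖ₊₁ = dₖaₖ − mₖ, dₖ₊₁ = (n − mₖ₊₁²)/dₖ, aₖ₊₁ = ⌊(a₀+mₖ₊₁)/dₖ₊₁⌋:
  k=1: m=27, d=32, a=1
  k=2: m=5, d=23, a=1
  k=3: m=18, d=19, a=2
  k=4: m=20, d=19, a=2
  k=5: m=18, d=23, a=1
  k=6: m=5, d=32, a=1
  k=7: m=27, d=1, a=54
d=1 and a=2a₀=54 at k=7, so the next step gives (m, d) = (27, 32) again — its k=1 value — and the period has length 7.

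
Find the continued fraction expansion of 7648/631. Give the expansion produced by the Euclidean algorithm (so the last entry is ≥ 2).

7648 = 12·631 + 76
631 = 8·76 + 23
76 = 3·23 + 7
23 = 3·7 + 2
7 = 3·2 + 1
2 = 2·1 + 0  (stop)
So 7648/631 = [12; 8, 3, 3, 3, 2].

[12; 8, 3, 3, 3, 2]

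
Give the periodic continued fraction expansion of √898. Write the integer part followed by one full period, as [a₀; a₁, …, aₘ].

[29; 1, 28, 1, 58]

a₀ = ⌊√898⌋ = 29.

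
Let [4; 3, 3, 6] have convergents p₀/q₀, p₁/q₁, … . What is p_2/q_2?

43/10

Using pₖ = aₖpₖ₋₁ + pₖ₋₂, qₖ = aₖqₖ₋₁ + qₖ₋₂ (with p₋₁=1, p₋₂=0, q₋₁=0, q₋₂=1):
  k=0: a=4, p=4, q=1
  k=1: a=3, p=13, q=3
  k=2: a=3, p=43, q=10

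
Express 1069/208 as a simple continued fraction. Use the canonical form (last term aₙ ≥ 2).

1069 = 5×208 + 29
208 = 7×29 + 5
29 = 5×5 + 4
5 = 1×4 + 1
4 = 4×1 + 0  (stop)
So 1069/208 = [5; 7, 5, 1, 4].

[5; 7, 5, 1, 4]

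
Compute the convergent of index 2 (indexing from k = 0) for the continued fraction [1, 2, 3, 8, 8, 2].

10/7

Using pₖ = aₖpₖ₋₁ + pₖ₋₂, qₖ = aₖqₖ₋₁ + qₖ₋₂ (with p₋₁=1, p₋₂=0, q₋₁=0, q₋₂=1):
  k=0: a=1, p=1, q=1
  k=1: a=2, p=3, q=2
  k=2: a=3, p=10, q=7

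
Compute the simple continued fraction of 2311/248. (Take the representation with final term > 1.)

[9; 3, 7, 5, 2]

2311 = 9·248 + 79
248 = 3·79 + 11
79 = 7·11 + 2
11 = 5·2 + 1
2 = 2·1 + 0  (stop)
So 2311/248 = [9; 3, 7, 5, 2].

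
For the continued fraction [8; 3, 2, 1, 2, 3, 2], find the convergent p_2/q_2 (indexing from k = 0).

Using pₖ = aₖpₖ₋₁ + pₖ₋₂, qₖ = aₖqₖ₋₁ + qₖ₋₂ (with p₋₁=1, p₋₂=0, q₋₁=0, q₋₂=1):
  k=0: a=8, p=8, q=1
  k=1: a=3, p=25, q=3
  k=2: a=2, p=58, q=7

58/7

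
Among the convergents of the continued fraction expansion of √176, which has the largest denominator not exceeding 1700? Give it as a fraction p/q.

21107/1591

√176 = [13; 3, 1, 3, 26, …] (period length 4).
Convergents:
  p_0/q_0 = 13/1
  p_1/q_1 = 40/3
  p_2/q_2 = 53/4
  p_3/q_3 = 199/15
  p_4/q_4 = 5227/394
  p_5/q_5 = 15880/1197
  p_6/q_6 = 21107/1591
  p_7/q_7 = 79201/5970
q_6 = 1591 ≤ 1700 < 5970 = q_7, so the answer is 21107/1591.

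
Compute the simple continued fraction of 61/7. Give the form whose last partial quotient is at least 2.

61 = 8·7 + 5
7 = 1·5 + 2
5 = 2·2 + 1
2 = 2·1 + 0  (stop)
So 61/7 = [8; 1, 2, 2].

[8; 1, 2, 2]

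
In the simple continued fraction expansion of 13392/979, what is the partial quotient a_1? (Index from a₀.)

13392 = 13·979 + 665   →  a_0 = 13
979 = 1·665 + 314   →  a_1 = 1

1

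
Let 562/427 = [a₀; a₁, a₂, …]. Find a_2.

562 = 1·427 + 135   →  a_0 = 1
427 = 3·135 + 22   →  a_1 = 3
135 = 6·22 + 3   →  a_2 = 6

6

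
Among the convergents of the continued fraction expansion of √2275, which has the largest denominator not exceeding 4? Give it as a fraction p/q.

√2275 = [47; 1, 2, 3, 2, 1, 94, …] (period length 6).
Convergents:
  p_0/q_0 = 47/1
  p_1/q_1 = 48/1
  p_2/q_2 = 143/3
  p_3/q_3 = 477/10
q_2 = 3 ≤ 4 < 10 = q_3, so the answer is 143/3.

143/3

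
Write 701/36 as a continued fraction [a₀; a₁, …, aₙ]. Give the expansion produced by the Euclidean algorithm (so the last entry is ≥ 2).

701 = 19·36 + 17
36 = 2·17 + 2
17 = 8·2 + 1
2 = 2·1 + 0  (stop)
So 701/36 = [19; 2, 8, 2].

[19; 2, 8, 2]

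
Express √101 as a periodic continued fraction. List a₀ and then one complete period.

a₀ = ⌊√101⌋ = 10.
With m₀=0, d₀=1 and mₖ₊₁ = dₖaₖ − mₖ, dₖ₊₁ = (n − mₖ₊₁²)/dₖ, aₖ₊₁ = ⌊(a₀+mₖ₊₁)/dₖ₊₁⌋:
  k=1: m=10, d=1, a=20
d=1 and a=2a₀=20 at k=1, so the next step gives (m, d) = (10, 1) again — its k=1 value — and the period has length 1.

[10; 20]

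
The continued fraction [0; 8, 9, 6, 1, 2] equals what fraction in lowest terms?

183/1484

Fold from the inside: start with 2/1.
  1 + 1/2 = 3/2
  6 + 2/3 = 20/3
  9 + 3/20 = 183/20
  8 + 20/183 = 1484/183
  0 + 183/1484 = 183/1484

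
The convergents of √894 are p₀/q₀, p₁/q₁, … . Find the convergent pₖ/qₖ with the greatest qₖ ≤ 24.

√894 = [29; 1, 8, 1, 58, …] (period length 4).
Convergents:
  p_0/q_0 = 29/1
  p_1/q_1 = 30/1
  p_2/q_2 = 269/9
  p_3/q_3 = 299/10
  p_4/q_4 = 17611/589
q_3 = 10 ≤ 24 < 589 = q_4, so the answer is 299/10.

299/10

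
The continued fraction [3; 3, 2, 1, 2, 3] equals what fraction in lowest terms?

300/91

Fold from the inside: start with 3/1.
  2 + 1/3 = 7/3
  1 + 3/7 = 10/7
  2 + 7/10 = 27/10
  3 + 10/27 = 91/27
  3 + 27/91 = 300/91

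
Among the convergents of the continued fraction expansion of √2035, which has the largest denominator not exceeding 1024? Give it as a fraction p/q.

√2035 = [45; 9, 90, …] (period length 2).
Convergents:
  p_0/q_0 = 45/1
  p_1/q_1 = 406/9
  p_2/q_2 = 36585/811
  p_3/q_3 = 329671/7308
q_2 = 811 ≤ 1024 < 7308 = q_3, so the answer is 36585/811.

36585/811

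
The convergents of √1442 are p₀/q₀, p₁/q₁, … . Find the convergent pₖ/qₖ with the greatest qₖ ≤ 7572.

√1442 = [37; 1, 36, 1, 74, …] (period length 4).
Convergents:
  p_0/q_0 = 37/1
  p_1/q_1 = 38/1
  p_2/q_2 = 1405/37
  p_3/q_3 = 1443/38
  p_4/q_4 = 108187/2849
  p_5/q_5 = 109630/2887
  p_6/q_6 = 4054867/106781
q_5 = 2887 ≤ 7572 < 106781 = q_6, so the answer is 109630/2887.

109630/2887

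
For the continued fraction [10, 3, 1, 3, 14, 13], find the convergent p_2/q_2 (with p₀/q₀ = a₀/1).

41/4

Using pₖ = aₖpₖ₋₁ + pₖ₋₂, qₖ = aₖqₖ₋₁ + qₖ₋₂ (with p₋₁=1, p₋₂=0, q₋₁=0, q₋₂=1):
  k=0: a=10, p=10, q=1
  k=1: a=3, p=31, q=3
  k=2: a=1, p=41, q=4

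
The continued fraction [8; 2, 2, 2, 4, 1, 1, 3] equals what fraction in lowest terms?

Using pₖ = aₖpₖ₋₁ + pₖ₋₂ and qₖ = aₖqₖ₋₁ + qₖ₋₂:
  k=0: a=8, p=8, q=1
  k=1: a=2, p=17, q=2
  k=2: a=2, p=42, q=5
  k=3: a=2, p=101, q=12
  k=4: a=4, p=446, q=53
  k=5: a=1, p=547, q=65
  k=6: a=1, p=993, q=118
  k=7: a=3, p=3526, q=419

3526/419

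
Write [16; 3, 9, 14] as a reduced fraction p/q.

6447/395

Fold from the inside: start with 14/1.
  9 + 1/14 = 127/14
  3 + 14/127 = 395/127
  16 + 127/395 = 6447/395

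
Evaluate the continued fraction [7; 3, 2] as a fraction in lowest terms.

51/7

Using pₖ = aₖpₖ₋₁ + pₖ₋₂ and qₖ = aₖqₖ₋₁ + qₖ₋₂:
  k=0: a=7, p=7, q=1
  k=1: a=3, p=22, q=3
  k=2: a=2, p=51, q=7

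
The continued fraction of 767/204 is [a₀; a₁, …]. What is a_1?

1

767 = 3·204 + 155   →  a_0 = 3
204 = 1·155 + 49   →  a_1 = 1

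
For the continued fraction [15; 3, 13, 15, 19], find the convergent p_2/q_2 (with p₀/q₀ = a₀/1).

613/40

Using pₖ = aₖpₖ₋₁ + pₖ₋₂, qₖ = aₖqₖ₋₁ + qₖ₋₂ (with p₋₁=1, p₋₂=0, q₋₁=0, q₋₂=1):
  k=0: a=15, p=15, q=1
  k=1: a=3, p=46, q=3
  k=2: a=13, p=613, q=40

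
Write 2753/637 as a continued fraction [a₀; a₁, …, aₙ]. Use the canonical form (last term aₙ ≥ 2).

2753 = 4×637 + 205
637 = 3×205 + 22
205 = 9×22 + 7
22 = 3×7 + 1
7 = 7×1 + 0  (stop)
So 2753/637 = [4; 3, 9, 3, 7].

[4; 3, 9, 3, 7]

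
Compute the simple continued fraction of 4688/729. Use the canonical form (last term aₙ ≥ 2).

4688 = 6×729 + 314
729 = 2×314 + 101
314 = 3×101 + 11
101 = 9×11 + 2
11 = 5×2 + 1
2 = 2×1 + 0  (stop)
So 4688/729 = [6; 2, 3, 9, 5, 2].

[6; 2, 3, 9, 5, 2]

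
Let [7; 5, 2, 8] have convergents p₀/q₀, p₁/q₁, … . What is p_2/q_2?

Using pₖ = aₖpₖ₋₁ + pₖ₋₂, qₖ = aₖqₖ₋₁ + qₖ₋₂ (with p₋₁=1, p₋₂=0, q₋₁=0, q₋₂=1):
  k=0: a=7, p=7, q=1
  k=1: a=5, p=36, q=5
  k=2: a=2, p=79, q=11

79/11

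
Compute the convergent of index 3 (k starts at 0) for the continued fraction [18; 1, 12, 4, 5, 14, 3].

Using pₖ = aₖpₖ₋₁ + pₖ₋₂, qₖ = aₖqₖ₋₁ + qₖ₋₂ (with p₋₁=1, p₋₂=0, q₋₁=0, q₋₂=1):
  k=0: a=18, p=18, q=1
  k=1: a=1, p=19, q=1
  k=2: a=12, p=246, q=13
  k=3: a=4, p=1003, q=53

1003/53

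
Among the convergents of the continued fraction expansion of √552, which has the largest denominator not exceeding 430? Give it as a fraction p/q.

√552 = [23; 2, 46, …] (period length 2).
Convergents:
  p_0/q_0 = 23/1
  p_1/q_1 = 47/2
  p_2/q_2 = 2185/93
  p_3/q_3 = 4417/188
  p_4/q_4 = 205367/8741
q_3 = 188 ≤ 430 < 8741 = q_4, so the answer is 4417/188.

4417/188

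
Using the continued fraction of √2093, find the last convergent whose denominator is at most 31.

√2093 = [45; 1, 2, 1, 90, …] (period length 4).
Convergents:
  p_0/q_0 = 45/1
  p_1/q_1 = 46/1
  p_2/q_2 = 137/3
  p_3/q_3 = 183/4
  p_4/q_4 = 16607/363
q_3 = 4 ≤ 31 < 363 = q_4, so the answer is 183/4.

183/4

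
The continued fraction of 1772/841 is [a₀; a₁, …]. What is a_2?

2

1772 = 2·841 + 90   →  a_0 = 2
841 = 9·90 + 31   →  a_1 = 9
90 = 2·31 + 28   →  a_2 = 2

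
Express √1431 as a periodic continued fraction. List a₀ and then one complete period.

[37; 1, 4, 1, 4, 1, 74]

a₀ = ⌊√1431⌋ = 37.
With m₀=0, d₀=1 and mₖ₊₁ = dₖaₖ − mₖ, dₖ₊₁ = (n − mₖ₊₁²)/dₖ, aₖ₊₁ = ⌊(a₀+mₖ₊₁)/dₖ₊₁⌋:
  k=1: m=37, d=62, a=1
  k=2: m=25, d=13, a=4
  k=3: m=27, d=54, a=1
  k=4: m=27, d=13, a=4
  k=5: m=25, d=62, a=1
  k=6: m=37, d=1, a=74
d=1 and a=2a₀=74 at k=6, so the next step gives (m, d) = (37, 62) again — its k=1 value — and the period has length 6.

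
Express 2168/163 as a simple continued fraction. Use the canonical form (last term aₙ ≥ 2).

[13; 3, 3, 16]

2168 = 13*163 + 49
163 = 3*49 + 16
49 = 3*16 + 1
16 = 16*1 + 0  (stop)
So 2168/163 = [13; 3, 3, 16].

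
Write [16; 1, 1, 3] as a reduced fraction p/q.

116/7

Using pₖ = aₖpₖ₋₁ + pₖ₋₂ and qₖ = aₖqₖ₋₁ + qₖ₋₂:
  k=0: a=16, p=16, q=1
  k=1: a=1, p=17, q=1
  k=2: a=1, p=33, q=2
  k=3: a=3, p=116, q=7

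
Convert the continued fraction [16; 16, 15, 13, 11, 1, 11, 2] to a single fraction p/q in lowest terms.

15169615/944427

Using pₖ = aₖpₖ₋₁ + pₖ₋₂ and qₖ = aₖqₖ₋₁ + qₖ₋₂:
  k=0: a=16, p=16, q=1
  k=1: a=16, p=257, q=16
  k=2: a=15, p=3871, q=241
  k=3: a=13, p=50580, q=3149
  k=4: a=11, p=560251, q=34880
  k=5: a=1, p=610831, q=38029
  k=6: a=11, p=7279392, q=453199
  k=7: a=2, p=15169615, q=944427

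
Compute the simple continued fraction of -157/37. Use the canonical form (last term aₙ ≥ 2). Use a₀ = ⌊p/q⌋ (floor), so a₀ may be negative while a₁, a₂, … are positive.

[-5; 1, 3, 9]

-157 = -5*37 + 28
37 = 1*28 + 9
28 = 3*9 + 1
9 = 9*1 + 0  (stop)
So -157/37 = [-5; 1, 3, 9].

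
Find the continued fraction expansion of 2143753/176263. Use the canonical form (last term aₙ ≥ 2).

[12; 6, 6, 9, 6, 4, 3, 6]

2143753 = 12×176263 + 28597
176263 = 6×28597 + 4681
28597 = 6×4681 + 511
4681 = 9×511 + 82
511 = 6×82 + 19
82 = 4×19 + 6
19 = 3×6 + 1
6 = 6×1 + 0  (stop)
So 2143753/176263 = [12; 6, 6, 9, 6, 4, 3, 6].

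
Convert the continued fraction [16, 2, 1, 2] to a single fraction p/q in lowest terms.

131/8

Fold from the inside: start with 2/1.
  1 + 1/2 = 3/2
  2 + 2/3 = 8/3
  16 + 3/8 = 131/8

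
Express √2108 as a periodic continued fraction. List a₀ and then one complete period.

[45; 1, 10, 2, 22, 2, 10, 1, 90]

a₀ = ⌊√2108⌋ = 45.
With m₀=0, d₀=1 and mₖ₊₁ = dₖaₖ − mₖ, dₖ₊₁ = (n − mₖ₊₁²)/dₖ, aₖ₊₁ = ⌊(a₀+mₖ₊₁)/dₖ₊₁⌋:
  k=1: m=45, d=83, a=1
  k=2: m=38, d=8, a=10
  k=3: m=42, d=43, a=2
  k=4: m=44, d=4, a=22
  k=5: m=44, d=43, a=2
  k=6: m=42, d=8, a=10
  k=7: m=38, d=83, a=1
  k=8: m=45, d=1, a=90
d=1 and a=2a₀=90 at k=8, so the next step gives (m, d) = (45, 83) again — its k=1 value — and the period has length 8.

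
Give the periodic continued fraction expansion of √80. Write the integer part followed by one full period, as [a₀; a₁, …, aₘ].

a₀ = ⌊√80⌋ = 8.
With m₀=0, d₀=1 and mₖ₊₁ = dₖaₖ − mₖ, dₖ₊₁ = (n − mₖ₊₁²)/dₖ, aₖ₊₁ = ⌊(a₀+mₖ₊₁)/dₖ₊₁⌋:
  k=1: m=8, d=16, a=1
  k=2: m=8, d=1, a=16
d=1 and a=2a₀=16 at k=2, so the next step gives (m, d) = (8, 16) again — its k=1 value — and the period has length 2.

[8; 1, 16]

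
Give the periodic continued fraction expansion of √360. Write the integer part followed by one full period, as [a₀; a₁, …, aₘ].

[18; 1, 36]

a₀ = ⌊√360⌋ = 18.
With m₀=0, d₀=1 and mₖ₊₁ = dₖaₖ − mₖ, dₖ₊₁ = (n − mₖ₊₁²)/dₖ, aₖ₊₁ = ⌊(a₀+mₖ₊₁)/dₖ₊₁⌋:
  k=1: m=18, d=36, a=1
  k=2: m=18, d=1, a=36
d=1 and a=2a₀=36 at k=2, so the next step gives (m, d) = (18, 36) again — its k=1 value — and the period has length 2.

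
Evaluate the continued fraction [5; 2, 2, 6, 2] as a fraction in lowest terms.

Using pₖ = aₖpₖ₋₁ + pₖ₋₂ and qₖ = aₖqₖ₋₁ + qₖ₋₂:
  k=0: a=5, p=5, q=1
  k=1: a=2, p=11, q=2
  k=2: a=2, p=27, q=5
  k=3: a=6, p=173, q=32
  k=4: a=2, p=373, q=69

373/69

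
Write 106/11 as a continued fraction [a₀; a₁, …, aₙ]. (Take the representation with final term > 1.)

106 = 9×11 + 7
11 = 1×7 + 4
7 = 1×4 + 3
4 = 1×3 + 1
3 = 3×1 + 0  (stop)
So 106/11 = [9; 1, 1, 1, 3].

[9; 1, 1, 1, 3]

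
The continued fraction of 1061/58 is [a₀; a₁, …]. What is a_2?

1061 = 18·58 + 17   →  a_0 = 18
58 = 3·17 + 7   →  a_1 = 3
17 = 2·7 + 3   →  a_2 = 2

2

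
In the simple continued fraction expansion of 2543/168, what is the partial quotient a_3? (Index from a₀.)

3

2543 = 15·168 + 23   →  a_0 = 15
168 = 7·23 + 7   →  a_1 = 7
23 = 3·7 + 2   →  a_2 = 3
7 = 3·2 + 1   →  a_3 = 3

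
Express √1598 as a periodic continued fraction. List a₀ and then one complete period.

[39; 1, 38, 1, 78]

a₀ = ⌊√1598⌋ = 39.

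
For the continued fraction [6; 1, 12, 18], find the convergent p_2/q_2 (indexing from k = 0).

Using pₖ = aₖpₖ₋₁ + pₖ₋₂, qₖ = aₖqₖ₋₁ + qₖ₋₂ (with p₋₁=1, p₋₂=0, q₋₁=0, q₋₂=1):
  k=0: a=6, p=6, q=1
  k=1: a=1, p=7, q=1
  k=2: a=12, p=90, q=13

90/13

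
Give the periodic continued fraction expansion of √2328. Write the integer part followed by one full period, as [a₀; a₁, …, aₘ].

[48; 4, 96]

a₀ = ⌊√2328⌋ = 48.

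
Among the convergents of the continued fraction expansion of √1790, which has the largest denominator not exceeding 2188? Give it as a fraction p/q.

60501/1430

√1790 = [42; 3, 4, 8, 4, 3, 84, …] (period length 6).
Convergents:
  p_0/q_0 = 42/1
  p_1/q_1 = 127/3
  p_2/q_2 = 550/13
  p_3/q_3 = 4527/107
  p_4/q_4 = 18658/441
  p_5/q_5 = 60501/1430
  p_6/q_6 = 5100742/120561
q_5 = 1430 ≤ 2188 < 120561 = q_6, so the answer is 60501/1430.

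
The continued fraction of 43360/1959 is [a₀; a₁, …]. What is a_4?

2

43360 = 22·1959 + 262   →  a_0 = 22
1959 = 7·262 + 125   →  a_1 = 7
262 = 2·125 + 12   →  a_2 = 2
125 = 10·12 + 5   →  a_3 = 10
12 = 2·5 + 2   →  a_4 = 2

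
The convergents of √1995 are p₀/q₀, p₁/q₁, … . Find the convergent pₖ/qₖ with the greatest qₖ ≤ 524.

12015/269

√1995 = [44; 1, 1, 1, 88, …] (period length 4).
Convergents:
  p_0/q_0 = 44/1
  p_1/q_1 = 45/1
  p_2/q_2 = 89/2
  p_3/q_3 = 134/3
  p_4/q_4 = 11881/266
  p_5/q_5 = 12015/269
  p_6/q_6 = 23896/535
q_5 = 269 ≤ 524 < 535 = q_6, so the answer is 12015/269.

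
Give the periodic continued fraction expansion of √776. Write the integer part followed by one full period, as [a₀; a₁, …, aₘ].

[27; 1, 5, 1, 54]

a₀ = ⌊√776⌋ = 27.
With m₀=0, d₀=1 and mₖ₊₁ = dₖaₖ − mₖ, dₖ₊₁ = (n − mₖ₊₁²)/dₖ, aₖ₊₁ = ⌊(a₀+mₖ₊₁)/dₖ₊₁⌋:
  k=1: m=27, d=47, a=1
  k=2: m=20, d=8, a=5
  k=3: m=20, d=47, a=1
  k=4: m=27, d=1, a=54
d=1 and a=2a₀=54 at k=4, so the next step gives (m, d) = (27, 47) again — its k=1 value — and the period has length 4.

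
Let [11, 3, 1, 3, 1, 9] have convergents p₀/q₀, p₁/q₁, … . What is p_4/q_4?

Using pₖ = aₖpₖ₋₁ + pₖ₋₂, qₖ = aₖqₖ₋₁ + qₖ₋₂ (with p₋₁=1, p₋₂=0, q₋₁=0, q₋₂=1):
  k=0: a=11, p=11, q=1
  k=1: a=3, p=34, q=3
  k=2: a=1, p=45, q=4
  k=3: a=3, p=169, q=15
  k=4: a=1, p=214, q=19

214/19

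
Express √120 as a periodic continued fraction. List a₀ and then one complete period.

a₀ = ⌊√120⌋ = 10.
With m₀=0, d₀=1 and mₖ₊₁ = dₖaₖ − mₖ, dₖ₊₁ = (n − mₖ₊₁²)/dₖ, aₖ₊₁ = ⌊(a₀+mₖ₊₁)/dₖ₊₁⌋:
  k=1: m=10, d=20, a=1
  k=2: m=10, d=1, a=20
d=1 and a=2a₀=20 at k=2, so the next step gives (m, d) = (10, 20) again — its k=1 value — and the period has length 2.

[10; 1, 20]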